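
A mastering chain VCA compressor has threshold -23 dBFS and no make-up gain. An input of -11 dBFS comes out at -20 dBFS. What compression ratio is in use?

Input overshoot = -11 − (-23) = 12 dB; output overshoot = -20 − (-23) = 3 dB.
Ratio = 12 / 3 = 4.

4:1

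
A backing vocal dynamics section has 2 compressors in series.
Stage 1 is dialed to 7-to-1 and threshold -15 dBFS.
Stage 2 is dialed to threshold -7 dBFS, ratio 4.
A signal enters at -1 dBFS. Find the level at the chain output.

Stage 1: 14 dB above -15 dBFS, reduced 7:1 to 2 dB above → -13 dBFS.
Stage 2: -13 dBFS is at or below the -7 dBFS threshold — no compression; output -13 dBFS.

-13 dBFS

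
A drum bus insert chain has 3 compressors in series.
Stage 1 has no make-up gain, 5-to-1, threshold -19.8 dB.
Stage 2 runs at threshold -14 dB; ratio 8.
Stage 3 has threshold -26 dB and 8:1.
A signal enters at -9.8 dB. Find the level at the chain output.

Stage 1: overshoot 10 dB → 10/5 = 2 dB → -17.8 dB.
Stage 2: below threshold (-17.8 ≤ -14); passes unchanged; output -17.8 dB.
Stage 3: -17.8 dB is 8.2 dB over -26 dB; at 8:1 that becomes 1.025 dB over, giving -24.975 dB.

-24.975 dB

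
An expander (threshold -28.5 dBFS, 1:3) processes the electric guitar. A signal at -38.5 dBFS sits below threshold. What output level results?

Undershoot = (-28.5) − (-38.5) = 10 dB.
At 1:3, that expands to 30 dB under threshold.
Output = -28.5 − 30 = -58.5 dBFS.

-58.5 dBFS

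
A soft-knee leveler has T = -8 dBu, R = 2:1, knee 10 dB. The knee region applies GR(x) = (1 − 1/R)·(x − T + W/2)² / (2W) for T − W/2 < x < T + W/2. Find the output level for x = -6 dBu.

x − T + W/2 = -6 − (-8) + 5 = 7.
GR = (1 − 1/2) × 7² / 20 = 0.5 × 49 / 20 = 1.225 dB.
Output = -6 − 1.225 = -7.225 dBu.

-7.225 dBu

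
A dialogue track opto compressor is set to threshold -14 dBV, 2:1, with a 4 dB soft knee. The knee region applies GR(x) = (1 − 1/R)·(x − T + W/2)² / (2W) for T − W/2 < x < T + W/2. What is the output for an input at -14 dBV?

-14.25 dBV

x − T + W/2 = -14 − (-14) + 2 = 2.
GR = (1 − 1/2) × 2² / 8 = 0.5 × 4 / 8 = 0.25 dB.
Output = -14 − 0.25 = -14.25 dBV.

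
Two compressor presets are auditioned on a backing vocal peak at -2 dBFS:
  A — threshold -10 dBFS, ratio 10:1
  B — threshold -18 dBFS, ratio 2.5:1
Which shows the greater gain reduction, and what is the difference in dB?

B, by 2.4 dB

A: 8 dB over, compressed to 0.8 dB over, so 7.2 dB of GR.
B: 16 dB over, compressed to 6.4 dB over, so 9.6 dB of GR.
Difference: 2.4 dB in favour of B.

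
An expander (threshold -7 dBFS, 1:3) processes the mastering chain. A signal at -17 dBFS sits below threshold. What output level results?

Below threshold, a 1:3 expander applies gain = (3−1)×(T − x) of attenuation.
(3−1) × 10 = 20 dB, so output = -17 − 20 = -37 dBFS.

-37 dBFS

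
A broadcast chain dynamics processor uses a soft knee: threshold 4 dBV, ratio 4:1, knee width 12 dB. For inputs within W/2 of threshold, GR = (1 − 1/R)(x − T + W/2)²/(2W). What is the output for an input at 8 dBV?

4.875 dBV

x − T + W/2 = 8 − 4 + 6 = 10.
GR = (1 − 1/4) × 10² / 24 = 0.75 × 100 / 24 = 3.125 dB.
Output = 8 − 3.125 = 4.875 dBV.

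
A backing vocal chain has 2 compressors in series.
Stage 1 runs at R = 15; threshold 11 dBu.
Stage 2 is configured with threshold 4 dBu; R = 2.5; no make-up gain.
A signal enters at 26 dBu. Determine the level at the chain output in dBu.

7.2 dBu

Stage 1: 15 dB above 11 dBu, reduced 15:1 to 1 dB above → 12 dBu.
Stage 2: 8 dB above 4 dBu, reduced 2.5:1 to 3.2 dB above → 7.2 dBu.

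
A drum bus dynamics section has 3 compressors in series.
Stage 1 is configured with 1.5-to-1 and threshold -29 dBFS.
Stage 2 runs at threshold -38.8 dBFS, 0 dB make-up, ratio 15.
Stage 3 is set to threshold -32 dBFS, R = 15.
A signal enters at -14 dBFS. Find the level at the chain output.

-37.48 dBFS

Stage 1: -14 dBFS is 15 dB over -29 dBFS; at 1.5:1 that becomes 10 dB over, giving -19 dBFS.
Stage 2: 19.8 dB above -38.8 dBFS, reduced 15:1 to 1.32 dB above → -37.48 dBFS.
Stage 3: -37.48 dBFS ≤ -32 dBFS, so stage 3 doesn't engage; output -37.48 dBFS.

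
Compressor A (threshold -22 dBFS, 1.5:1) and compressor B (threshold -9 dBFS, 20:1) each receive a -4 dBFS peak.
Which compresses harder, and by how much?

A, by 1.25 dB

A: GR = 18 − 18/1.5 = 6 dB.
B: GR = 5 − 5/20 = 4.75 dB.
A reduces 1.25 dB more.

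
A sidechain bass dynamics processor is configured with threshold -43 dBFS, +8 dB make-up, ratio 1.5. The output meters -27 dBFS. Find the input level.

-31 dBFS

Before make-up, the level was -27 − 8 = -35 dBFS.
Post-compression overshoot = -35 − (-43) = 8 dB.
Undo the ratio: input overshoot = 8 × 1.5 = 12 dB, giving input = -31 dBFS.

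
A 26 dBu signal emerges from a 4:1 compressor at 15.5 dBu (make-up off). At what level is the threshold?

Input is 14 dB above T (since output overshoot × R = input overshoot: (15.5 − T)·4 = 26 − T gives T = 12 dBu).
Check: 12 + (26 − 12)/4 = 12 + 3.5 = 15.5 dBu. ✓

12 dBu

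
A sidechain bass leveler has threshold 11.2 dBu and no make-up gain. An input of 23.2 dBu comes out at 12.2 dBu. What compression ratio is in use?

12:1

Input overshoot = 23.2 − 11.2 = 12 dB; output overshoot = 12.2 − 11.2 = 1 dB.
Ratio = 12 / 1 = 12.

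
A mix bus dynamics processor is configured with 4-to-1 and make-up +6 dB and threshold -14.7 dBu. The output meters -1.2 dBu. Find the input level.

15.3 dBu

Remove make-up: -1.2 − 6 = -7.2 dBu.
Post-compression overshoot = -7.2 − (-14.7) = 7.5 dB.
Undo the ratio: input overshoot = 7.5 × 4 = 30 dB, giving input = 15.3 dBu.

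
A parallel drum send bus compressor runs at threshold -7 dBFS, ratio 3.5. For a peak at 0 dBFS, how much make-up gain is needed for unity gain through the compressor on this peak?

Overshoot 7 dB → 7/3.5 = 2 dB after compression, so the compressed level is -7 + 2 = -5 dBFS.
Make-up = target − compressed = 0 − (-5) = 5 dB.

5 dB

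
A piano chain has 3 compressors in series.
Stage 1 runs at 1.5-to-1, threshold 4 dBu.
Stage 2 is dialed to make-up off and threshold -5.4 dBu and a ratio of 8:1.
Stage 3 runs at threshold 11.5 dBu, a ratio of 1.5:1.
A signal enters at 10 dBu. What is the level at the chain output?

-3.725 dBu

Stage 1: 10 dBu is 6 dB over 4 dBu; at 1.5:1 that becomes 4 dB over, giving 8 dBu.
Stage 2: overshoot 13.4 dB → 13.4/8 = 1.675 dB → -3.725 dBu.
Stage 3: -3.725 dBu is at or below the 11.5 dBu threshold — no compression; output -3.725 dBu.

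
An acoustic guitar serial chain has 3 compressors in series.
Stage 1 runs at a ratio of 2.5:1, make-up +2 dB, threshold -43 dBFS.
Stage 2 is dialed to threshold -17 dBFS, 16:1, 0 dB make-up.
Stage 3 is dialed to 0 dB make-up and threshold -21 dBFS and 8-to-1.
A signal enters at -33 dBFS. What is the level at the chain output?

Stage 1: -33 dBFS is 10 dB over -43 dBFS; at 2.5:1 that becomes 4 dB over, giving -39 dBFS; +2 dB make-up → -37 dBFS.
Stage 2: -37 dBFS is at or below the -17 dBFS threshold — no compression; output -37 dBFS.
Stage 3: -37 dBFS ≤ -21 dBFS, so stage 3 doesn't engage; output -37 dBFS.

-37 dBFS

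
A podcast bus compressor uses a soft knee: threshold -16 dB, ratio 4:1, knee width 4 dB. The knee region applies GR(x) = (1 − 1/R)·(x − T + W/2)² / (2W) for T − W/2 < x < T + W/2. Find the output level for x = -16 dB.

x − T + W/2 = -16 − (-16) + 2 = 2.
GR = (1 − 1/4) × 2² / 8 = 0.75 × 4 / 8 = 0.375 dB.
Output = -16 − 0.375 = -16.375 dB.

-16.375 dB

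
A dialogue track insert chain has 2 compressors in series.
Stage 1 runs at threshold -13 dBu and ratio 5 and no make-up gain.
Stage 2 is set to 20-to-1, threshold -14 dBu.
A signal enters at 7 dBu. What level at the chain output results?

-13.75 dBu

Stage 1: 20 dB above -13 dBu, reduced 5:1 to 4 dB above → -9 dBu.
Stage 2: -9 dBu is 5 dB over -14 dBu; at 20:1 that becomes 0.25 dB over, giving -13.75 dBu.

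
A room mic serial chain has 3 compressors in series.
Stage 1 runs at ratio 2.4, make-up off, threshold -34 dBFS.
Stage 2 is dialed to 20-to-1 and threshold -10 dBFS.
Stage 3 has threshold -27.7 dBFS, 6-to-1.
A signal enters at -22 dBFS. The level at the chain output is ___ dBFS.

-29 dBFS

Stage 1: 12 dB above -34 dBFS, reduced 2.4:1 to 5 dB above → -29 dBFS.
Stage 2: -29 dBFS is at or below the -10 dBFS threshold — no compression; output -29 dBFS.
Stage 3: -29 dBFS ≤ -27.7 dBFS, so stage 3 doesn't engage; output -29 dBFS.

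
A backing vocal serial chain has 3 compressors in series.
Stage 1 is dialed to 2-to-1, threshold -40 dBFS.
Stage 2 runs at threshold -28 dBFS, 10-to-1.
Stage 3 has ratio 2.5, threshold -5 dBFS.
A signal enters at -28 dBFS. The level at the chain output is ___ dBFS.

Stage 1: 12 dB above -40 dBFS, reduced 2:1 to 6 dB above → -34 dBFS.
Stage 2: -34 dBFS ≤ -28 dBFS, so stage 2 doesn't engage; output -34 dBFS.
Stage 3: -34 dBFS ≤ -5 dBFS, so stage 3 doesn't engage; output -34 dBFS.

-34 dBFS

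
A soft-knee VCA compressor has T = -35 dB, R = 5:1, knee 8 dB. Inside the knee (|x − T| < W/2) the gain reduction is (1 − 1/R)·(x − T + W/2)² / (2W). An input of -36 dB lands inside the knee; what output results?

x − T + W/2 = -36 − (-35) + 4 = 3.
GR = (1 − 1/5) × 3² / 16 = 0.8 × 9 / 16 = 0.45 dB.
Output = -36 − 0.45 = -36.45 dB.

-36.45 dB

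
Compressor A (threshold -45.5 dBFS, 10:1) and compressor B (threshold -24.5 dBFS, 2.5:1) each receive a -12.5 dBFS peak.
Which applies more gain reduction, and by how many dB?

A: GR = 33 − 33/10 = 29.7 dB.
B: GR = 12 − 12/2.5 = 7.2 dB.
Difference: 22.5 dB in favour of A.

A, by 22.5 dB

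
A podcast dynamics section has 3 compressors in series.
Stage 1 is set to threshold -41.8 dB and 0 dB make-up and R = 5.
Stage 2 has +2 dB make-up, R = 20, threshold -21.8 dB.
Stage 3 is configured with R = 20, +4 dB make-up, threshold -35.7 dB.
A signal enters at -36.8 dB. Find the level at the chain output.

-34.8 dB

Stage 1: -36.8 dB is 5 dB over -41.8 dB; at 5:1 that becomes 1 dB over, giving -40.8 dB.
Stage 2: -40.8 dB is at or below the -21.8 dB threshold — no compression; make-up brings it to -38.8 dB.
Stage 3: below threshold (-38.8 ≤ -35.7); passes unchanged; make-up brings it to -34.8 dB.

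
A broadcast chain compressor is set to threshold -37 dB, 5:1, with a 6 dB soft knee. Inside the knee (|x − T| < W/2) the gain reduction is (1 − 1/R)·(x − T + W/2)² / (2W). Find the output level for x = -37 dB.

x − T + W/2 = -37 − (-37) + 3 = 3.
GR = (1 − 1/5) × 3² / 12 = 0.8 × 9 / 12 = 0.6 dB.
Output = -37 − 0.6 = -37.6 dB.

-37.6 dB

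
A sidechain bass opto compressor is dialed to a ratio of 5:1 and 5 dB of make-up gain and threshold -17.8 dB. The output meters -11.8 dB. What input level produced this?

Remove make-up: -11.8 − 5 = -16.8 dB.
That's 1 dB above the -17.8 dB threshold.
Before 5:1 compression the overshoot was 1 × 5 = 5 dB, so input = -17.8 + 5 = -12.8 dB.

-12.8 dB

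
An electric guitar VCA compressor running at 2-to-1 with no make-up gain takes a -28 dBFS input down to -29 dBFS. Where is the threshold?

Let T be the threshold. Output overshoot = (input overshoot)/R, so -29 − T = (-28 − T)/2.
2·(-29 − T) = -28 − T → 1·T = -58 − (-28) = -30.
T = -30/1 = -30 dBFS.

-30 dBFS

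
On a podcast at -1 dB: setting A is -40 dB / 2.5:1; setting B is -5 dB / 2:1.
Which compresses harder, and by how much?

A: 39 dB over, compressed to 15.6 dB over, so 23.4 dB of GR.
B: 4 dB over, compressed to 2 dB over, so 2 dB of GR.
A reduces 21.4 dB more.

A, by 21.4 dB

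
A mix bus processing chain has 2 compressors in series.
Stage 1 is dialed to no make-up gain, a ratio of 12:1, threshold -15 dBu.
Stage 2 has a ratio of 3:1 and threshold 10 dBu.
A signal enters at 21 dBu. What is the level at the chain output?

Stage 1: 21 dBu is 36 dB over -15 dBu; at 12:1 that becomes 3 dB over, giving -12 dBu.
Stage 2: -12 dBu is at or below the 10 dBu threshold — no compression; output -12 dBu.

-12 dBu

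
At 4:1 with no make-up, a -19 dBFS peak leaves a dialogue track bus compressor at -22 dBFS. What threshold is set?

-23 dBFS

Let T be the threshold. Output overshoot = (input overshoot)/R, so -22 − T = (-19 − T)/4.
4·(-22 − T) = -19 − T → 3·T = -88 − (-19) = -69.
T = -69/3 = -23 dBFS.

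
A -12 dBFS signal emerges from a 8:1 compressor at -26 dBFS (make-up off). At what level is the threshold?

Gain reduction = -12 − (-26) = 14 dB; output overshoot = GR / (R − 1) = 14 / 7 = 2 dB.
Threshold = output − output overshoot = -26 − 2 = -28 dBFS.

-28 dBFS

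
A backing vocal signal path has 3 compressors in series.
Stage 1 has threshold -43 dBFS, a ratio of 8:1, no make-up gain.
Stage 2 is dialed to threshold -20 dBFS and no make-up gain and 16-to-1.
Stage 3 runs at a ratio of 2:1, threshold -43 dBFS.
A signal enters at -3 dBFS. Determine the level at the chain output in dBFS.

Stage 1: overshoot 40 dB → 40/8 = 5 dB → -38 dBFS.
Stage 2: -38 dBFS ≤ -20 dBFS, so stage 2 doesn't engage; output -38 dBFS.
Stage 3: -38 dBFS is 5 dB over -43 dBFS; at 2:1 that becomes 2.5 dB over, giving -40.5 dBFS.

-40.5 dBFS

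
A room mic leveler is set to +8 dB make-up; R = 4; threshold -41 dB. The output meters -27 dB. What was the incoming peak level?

-17 dB

Remove make-up: -27 − 8 = -35 dB.
Post-compression overshoot = -35 − (-41) = 6 dB.
Undo the ratio: input overshoot = 6 × 4 = 24 dB, giving input = -17 dB.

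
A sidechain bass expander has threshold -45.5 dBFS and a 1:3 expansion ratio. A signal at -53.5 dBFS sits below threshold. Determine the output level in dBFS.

-69.5 dBFS

The input is 8 dB below the -45.5 dBFS threshold.
A 1:3 expander multiplies undershoot by 3: 8 × 3 = 24 dB below threshold.
Output = -45.5 − 24 = -69.5 dBFS.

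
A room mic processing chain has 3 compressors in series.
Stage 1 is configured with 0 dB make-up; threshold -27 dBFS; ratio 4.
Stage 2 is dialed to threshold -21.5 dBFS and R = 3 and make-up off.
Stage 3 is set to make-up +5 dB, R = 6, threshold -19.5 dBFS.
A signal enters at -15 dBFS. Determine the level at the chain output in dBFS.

-19 dBFS

Stage 1: overshoot 12 dB → 12/4 = 3 dB → -24 dBFS.
Stage 2: -24 dBFS is at or below the -21.5 dBFS threshold — no compression; output -24 dBFS.
Stage 3: below threshold (-24 ≤ -19.5); passes unchanged; make-up brings it to -19 dBFS.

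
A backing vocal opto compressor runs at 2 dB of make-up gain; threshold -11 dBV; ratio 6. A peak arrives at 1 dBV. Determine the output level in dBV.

Overshoot: 1 − (-11) = 12 dB.
At 6:1 the overshoot is divided by 6, leaving 2 dB above threshold.
That puts the output at -9 dBV; make-up adds 2 dB, giving -7 dBV.

-7 dBV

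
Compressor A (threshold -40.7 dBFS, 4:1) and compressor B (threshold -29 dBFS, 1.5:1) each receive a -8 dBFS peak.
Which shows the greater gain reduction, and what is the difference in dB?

A: GR = 32.7 − 32.7/4 = 24.525 dB.
B: GR = 21 − 21/1.5 = 7 dB.
A applies 17.525 dB more gain reduction.

A, by 17.525 dB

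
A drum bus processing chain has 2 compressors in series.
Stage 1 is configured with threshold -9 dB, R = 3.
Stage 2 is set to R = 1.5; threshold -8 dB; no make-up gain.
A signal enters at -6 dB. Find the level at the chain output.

-8 dB

Stage 1: 3 dB above -9 dB, reduced 3:1 to 1 dB above → -8 dB.
Stage 2: -8 dB is at or below the -8 dB threshold — no compression; output -8 dB.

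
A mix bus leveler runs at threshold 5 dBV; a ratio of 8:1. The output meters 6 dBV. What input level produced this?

13 dBV

The compressed level sits 6 − 5 = 1 dB over threshold.
Input overshoot = R × output overshoot = 8 dB → input = 5 + 8 = 13 dBV.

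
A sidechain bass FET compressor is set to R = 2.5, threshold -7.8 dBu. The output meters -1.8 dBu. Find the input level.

7.2 dBu

The compressed level sits -1.8 − (-7.8) = 6 dB over threshold.
Undo the ratio: input overshoot = 6 × 2.5 = 15 dB, giving input = 7.2 dBu.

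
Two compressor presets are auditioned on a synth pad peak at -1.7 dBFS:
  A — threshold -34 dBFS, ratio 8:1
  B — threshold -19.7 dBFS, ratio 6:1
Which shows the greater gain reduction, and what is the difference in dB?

A: 32.3 dB over, compressed to 4.0375 dB over, so 28.2625 dB of GR.
B: 18 dB over, compressed to 3 dB over, so 15 dB of GR.
Difference: 13.2625 dB in favour of A.

A, by 13.2625 dB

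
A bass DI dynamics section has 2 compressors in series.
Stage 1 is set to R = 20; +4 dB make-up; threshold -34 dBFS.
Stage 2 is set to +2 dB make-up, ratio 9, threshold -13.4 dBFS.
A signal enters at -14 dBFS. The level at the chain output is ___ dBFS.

Stage 1: overshoot 20 dB → 20/20 = 1 dB → -33 dBFS; +4 dB make-up → -29 dBFS.
Stage 2: -29 dBFS ≤ -13.4 dBFS, so stage 2 doesn't engage; make-up brings it to -27 dBFS.

-27 dBFS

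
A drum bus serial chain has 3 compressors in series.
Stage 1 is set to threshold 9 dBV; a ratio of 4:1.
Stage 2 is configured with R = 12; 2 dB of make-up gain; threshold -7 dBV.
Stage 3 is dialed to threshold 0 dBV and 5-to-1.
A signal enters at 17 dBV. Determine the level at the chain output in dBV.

Stage 1: overshoot 8 dB → 8/4 = 2 dB → 11 dBV.
Stage 2: 11 dBV is 18 dB over -7 dBV; at 12:1 that becomes 1.5 dB over, giving -5.5 dBV; +2 dB make-up → -3.5 dBV.
Stage 3: below threshold (-3.5 ≤ 0); passes unchanged; output -3.5 dBV.

-3.5 dBV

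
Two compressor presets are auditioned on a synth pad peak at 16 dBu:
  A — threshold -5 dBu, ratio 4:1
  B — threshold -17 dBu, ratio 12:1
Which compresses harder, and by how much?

A: overshoot 21 dB → output overshoot 5.25 dB → GR 15.75 dB.
B: overshoot 33 dB → output overshoot 2.75 dB → GR 30.25 dB.
B reduces 14.5 dB more.

B, by 14.5 dB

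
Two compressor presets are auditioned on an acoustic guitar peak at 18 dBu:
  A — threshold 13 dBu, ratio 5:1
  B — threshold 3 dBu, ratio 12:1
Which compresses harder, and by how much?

A: GR = 5 − 5/5 = 4 dB.
B: GR = 15 − 15/12 = 13.75 dB.
Difference: 9.75 dB in favour of B.

B, by 9.75 dB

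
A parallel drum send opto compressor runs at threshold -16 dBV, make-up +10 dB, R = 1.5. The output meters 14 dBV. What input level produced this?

Stripping the +10 dB make-up gives 4 dBV at the gain stage.
Post-compression overshoot = 4 − (-16) = 20 dB.
Before 1.5:1 compression the overshoot was 20 × 1.5 = 30 dB, so input = -16 + 30 = 14 dBV.

14 dBV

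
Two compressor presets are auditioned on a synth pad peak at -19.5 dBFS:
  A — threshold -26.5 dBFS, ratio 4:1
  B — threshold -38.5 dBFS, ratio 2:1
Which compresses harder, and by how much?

B, by 4.25 dB

A: 7 dB over, compressed to 1.75 dB over, so 5.25 dB of GR.
B: 19 dB over, compressed to 9.5 dB over, so 9.5 dB of GR.
B reduces 4.25 dB more.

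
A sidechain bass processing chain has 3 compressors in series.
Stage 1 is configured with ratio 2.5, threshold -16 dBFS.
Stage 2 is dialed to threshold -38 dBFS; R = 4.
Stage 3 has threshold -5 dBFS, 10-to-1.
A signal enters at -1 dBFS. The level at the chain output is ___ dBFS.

-31 dBFS

Stage 1: -1 dBFS is 15 dB over -16 dBFS; at 2.5:1 that becomes 6 dB over, giving -10 dBFS.
Stage 2: -10 dBFS is 28 dB over -38 dBFS; at 4:1 that becomes 7 dB over, giving -31 dBFS.
Stage 3: below threshold (-31 ≤ -5); passes unchanged; output -31 dBFS.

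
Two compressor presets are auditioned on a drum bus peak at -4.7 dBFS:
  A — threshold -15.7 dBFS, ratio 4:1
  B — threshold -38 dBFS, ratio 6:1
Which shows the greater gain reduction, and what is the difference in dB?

B, by 19.5 dB

A: 11 dB over, compressed to 2.75 dB over, so 8.25 dB of GR.
B: 33.3 dB over, compressed to 5.55 dB over, so 27.75 dB of GR.
Difference: 19.5 dB in favour of B.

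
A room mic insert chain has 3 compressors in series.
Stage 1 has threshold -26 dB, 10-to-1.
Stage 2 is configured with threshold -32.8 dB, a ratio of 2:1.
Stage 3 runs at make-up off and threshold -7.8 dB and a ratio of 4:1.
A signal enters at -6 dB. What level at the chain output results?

Stage 1: -6 dB is 20 dB over -26 dB; at 10:1 that becomes 2 dB over, giving -24 dB.
Stage 2: -24 dB is 8.8 dB over -32.8 dB; at 2:1 that becomes 4.4 dB over, giving -28.4 dB.
Stage 3: -28.4 dB is at or below the -7.8 dB threshold — no compression; output -28.4 dB.

-28.4 dB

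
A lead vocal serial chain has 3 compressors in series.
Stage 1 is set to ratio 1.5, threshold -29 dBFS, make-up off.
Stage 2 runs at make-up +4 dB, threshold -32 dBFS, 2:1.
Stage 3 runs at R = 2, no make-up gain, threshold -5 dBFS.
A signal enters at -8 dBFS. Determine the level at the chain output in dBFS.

Stage 1: -8 dBFS is 21 dB over -29 dBFS; at 1.5:1 that becomes 14 dB over, giving -15 dBFS.
Stage 2: overshoot 17 dB → 17/2 = 8.5 dB → -23.5 dBFS; +4 dB make-up → -19.5 dBFS.
Stage 3: -19.5 dBFS is at or below the -5 dBFS threshold — no compression; output -19.5 dBFS.

-19.5 dBFS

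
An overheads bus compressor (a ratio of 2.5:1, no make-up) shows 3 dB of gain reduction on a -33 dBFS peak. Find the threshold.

-38 dBFS

Input is 5 dB above T (since output overshoot × R = input overshoot: (-36 − T)·2.5 = -33 − T gives T = -38 dBFS).
Check: -38 + (-33 − (-38))/2.5 = -38 + 2 = -36 dBFS. ✓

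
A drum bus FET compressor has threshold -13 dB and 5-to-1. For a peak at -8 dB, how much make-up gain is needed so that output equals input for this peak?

4 dB

Without make-up, output = threshold + overshoot/5 = -13 + 1 = -12 dB.
Gap to target: 4 dB.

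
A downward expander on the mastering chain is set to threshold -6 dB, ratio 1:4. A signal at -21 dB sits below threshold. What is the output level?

-66 dB

Below threshold, a 1:4 expander applies gain = (4−1)×(T − x) of attenuation.
(4−1) × 15 = 45 dB, so output = -21 − 45 = -66 dB.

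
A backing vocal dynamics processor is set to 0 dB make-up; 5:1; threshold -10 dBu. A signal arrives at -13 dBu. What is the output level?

-13 dBu

-13 dBu is 3 dB below the -10 dBu threshold, so no gain reduction is applied.
Output = input = -13 dBu.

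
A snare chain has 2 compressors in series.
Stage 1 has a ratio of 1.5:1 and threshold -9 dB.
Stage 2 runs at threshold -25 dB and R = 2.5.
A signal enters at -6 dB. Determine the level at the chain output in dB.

-17.8 dB

Stage 1: -6 dB is 3 dB over -9 dB; at 1.5:1 that becomes 2 dB over, giving -7 dB.
Stage 2: 18 dB above -25 dB, reduced 2.5:1 to 7.2 dB above → -17.8 dB.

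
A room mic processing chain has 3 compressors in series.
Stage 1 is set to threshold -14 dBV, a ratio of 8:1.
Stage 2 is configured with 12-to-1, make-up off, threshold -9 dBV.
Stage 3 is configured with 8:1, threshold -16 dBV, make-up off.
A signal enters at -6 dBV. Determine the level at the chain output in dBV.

Stage 1: -6 dBV is 8 dB over -14 dBV; at 8:1 that becomes 1 dB over, giving -13 dBV.
Stage 2: -13 dBV ≤ -9 dBV, so stage 2 doesn't engage; output -13 dBV.
Stage 3: 3 dB above -16 dBV, reduced 8:1 to 0.375 dB above → -15.625 dBV.

-15.625 dBV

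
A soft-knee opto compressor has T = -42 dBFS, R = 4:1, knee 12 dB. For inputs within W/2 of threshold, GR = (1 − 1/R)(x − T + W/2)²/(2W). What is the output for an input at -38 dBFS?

-41.125 dBFS

x − T + W/2 = -38 − (-42) + 6 = 10.
GR = (1 − 1/4) × 10² / 24 = 0.75 × 100 / 24 = 3.125 dB.
Output = -38 − 3.125 = -41.125 dBFS.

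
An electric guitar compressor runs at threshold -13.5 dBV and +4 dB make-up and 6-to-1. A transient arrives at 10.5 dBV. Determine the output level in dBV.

10.5 dBV sits 24 dB over threshold.
The 24 dB excess becomes 4 dB after 6:1 reduction.
Output = -13.5 + 4 = -9.5 dBV; make-up adds 4 dB, giving -5.5 dBV.

-5.5 dBV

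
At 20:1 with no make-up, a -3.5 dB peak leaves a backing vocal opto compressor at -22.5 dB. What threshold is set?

-23.5 dB

Gain reduction = -3.5 − (-22.5) = 19 dB; output overshoot = GR / (R − 1) = 19 / 19 = 1 dB.
Threshold = output − output overshoot = -22.5 − 1 = -23.5 dB.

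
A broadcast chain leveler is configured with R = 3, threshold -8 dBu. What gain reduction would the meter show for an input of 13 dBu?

14 dB

13 dBu exceeds the threshold by 21 dB.
After 3:1 compression the overshoot becomes 21/3 = 7 dB.
So the signal is attenuated by 21 − 7 = 14 dB.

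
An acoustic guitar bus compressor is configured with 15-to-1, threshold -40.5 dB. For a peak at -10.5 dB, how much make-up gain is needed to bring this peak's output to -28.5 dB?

Overshoot 30 dB → 30/15 = 2 dB after compression, so the compressed level is -40.5 + 2 = -38.5 dB.
Make-up = target − compressed = -28.5 − (-38.5) = 10 dB.

10 dB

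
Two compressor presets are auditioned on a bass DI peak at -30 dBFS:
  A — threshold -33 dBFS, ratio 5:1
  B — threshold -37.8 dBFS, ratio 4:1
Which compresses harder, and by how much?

A: 3 dB over, compressed to 0.6 dB over, so 2.4 dB of GR.
B: 7.8 dB over, compressed to 1.95 dB over, so 5.85 dB of GR.
Difference: 3.45 dB in favour of B.

B, by 3.45 dB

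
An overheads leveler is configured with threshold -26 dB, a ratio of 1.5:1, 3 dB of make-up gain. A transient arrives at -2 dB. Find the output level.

-2 dB sits 24 dB over threshold.
The 24 dB excess becomes 16 dB after 1.5:1 reduction.
That puts the output at -10 dB; make-up adds 3 dB, giving -7 dB.

-7 dB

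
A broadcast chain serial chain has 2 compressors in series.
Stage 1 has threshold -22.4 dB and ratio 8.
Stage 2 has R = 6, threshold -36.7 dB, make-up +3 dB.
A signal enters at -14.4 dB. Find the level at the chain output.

Stage 1: -14.4 dB is 8 dB over -22.4 dB; at 8:1 that becomes 1 dB over, giving -21.4 dB.
Stage 2: -21.4 dB is 15.3 dB over -36.7 dB; at 6:1 that becomes 2.55 dB over, giving -34.15 dB; +3 dB make-up → -31.15 dB.

-31.15 dB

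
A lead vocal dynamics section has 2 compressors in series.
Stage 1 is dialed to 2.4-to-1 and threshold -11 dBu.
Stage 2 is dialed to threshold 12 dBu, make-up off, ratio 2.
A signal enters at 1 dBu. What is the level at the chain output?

Stage 1: 1 dBu is 12 dB over -11 dBu; at 2.4:1 that becomes 5 dB over, giving -6 dBu.
Stage 2: -6 dBu is at or below the 12 dBu threshold — no compression; output -6 dBu.

-6 dBu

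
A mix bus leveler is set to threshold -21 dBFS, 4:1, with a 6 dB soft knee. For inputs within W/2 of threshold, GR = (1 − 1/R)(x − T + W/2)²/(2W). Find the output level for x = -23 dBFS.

x − T + W/2 = -23 − (-21) + 3 = 1.
GR = (1 − 1/4) × 1² / 12 = 0.75 × 1 / 12 = 0.0625 dB.
Output = -23 − 0.0625 = -23.0625 dBFS.

-23.0625 dBFS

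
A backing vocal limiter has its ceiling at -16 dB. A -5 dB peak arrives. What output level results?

A brickwall limiter is an ∞:1 compressor: any input above the ceiling is clamped to -16 dB.

-16 dB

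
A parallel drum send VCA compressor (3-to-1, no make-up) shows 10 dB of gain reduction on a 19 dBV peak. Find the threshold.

Gain reduction = 19 − 9 = 10 dB; output overshoot = GR / (R − 1) = 10 / 2 = 5 dB.
Threshold = output − output overshoot = 9 − 5 = 4 dBV.

4 dBV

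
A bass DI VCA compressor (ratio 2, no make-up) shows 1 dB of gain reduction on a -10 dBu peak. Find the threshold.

-12 dBu

Let T be the threshold. Output overshoot = (input overshoot)/R, so -11 − T = (-10 − T)/2.
2·(-11 − T) = -10 − T → 1·T = -22 − (-10) = -12.
T = -12/1 = -12 dBu.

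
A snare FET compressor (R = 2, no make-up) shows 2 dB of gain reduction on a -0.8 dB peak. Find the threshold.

-4.8 dB

Input is 4 dB above T (since output overshoot × R = input overshoot: (-2.8 − T)·2 = -0.8 − T gives T = -4.8 dB).
Check: -4.8 + (-0.8 − (-4.8))/2 = -4.8 + 2 = -2.8 dB. ✓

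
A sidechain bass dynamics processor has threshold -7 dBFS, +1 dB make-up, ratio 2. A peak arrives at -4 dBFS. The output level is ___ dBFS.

-4.5 dBFS

The input is 3 dB above the -7 dBFS threshold.
The 3 dB excess becomes 1.5 dB after 2:1 reduction.
Output = -7 + 1.5 = -5.5 dBFS; make-up adds 1 dB, giving -4.5 dBFS.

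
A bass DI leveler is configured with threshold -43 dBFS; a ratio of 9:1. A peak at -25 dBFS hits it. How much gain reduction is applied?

Overshoot = -25 − (-43) = 18 dB.
A 9:1 ratio leaves 2 dB of that excess.
GR = overshoot in − overshoot out = 18 − 2 = 16 dB.

16 dB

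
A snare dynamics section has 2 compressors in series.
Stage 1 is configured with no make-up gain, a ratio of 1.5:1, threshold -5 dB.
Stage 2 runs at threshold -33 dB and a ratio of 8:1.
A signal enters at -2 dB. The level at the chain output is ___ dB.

Stage 1: -2 dB is 3 dB over -5 dB; at 1.5:1 that becomes 2 dB over, giving -3 dB.
Stage 2: -3 dB is 30 dB over -33 dB; at 8:1 that becomes 3.75 dB over, giving -29.25 dB.

-29.25 dB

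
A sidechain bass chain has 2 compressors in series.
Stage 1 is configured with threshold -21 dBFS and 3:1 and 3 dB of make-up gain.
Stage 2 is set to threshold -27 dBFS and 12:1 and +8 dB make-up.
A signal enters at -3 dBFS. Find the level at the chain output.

-17.75 dBFS

Stage 1: -3 dBFS is 18 dB over -21 dBFS; at 3:1 that becomes 6 dB over, giving -15 dBFS; +3 dB make-up → -12 dBFS.
Stage 2: 15 dB above -27 dBFS, reduced 12:1 to 1.25 dB above → -25.75 dBFS; +8 dB make-up → -17.75 dBFS.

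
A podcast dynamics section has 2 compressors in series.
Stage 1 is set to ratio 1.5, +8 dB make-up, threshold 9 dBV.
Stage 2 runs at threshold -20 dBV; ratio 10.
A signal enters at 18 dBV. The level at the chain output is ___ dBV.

Stage 1: 9 dB above 9 dBV, reduced 1.5:1 to 6 dB above → 15 dBV; +8 dB make-up → 23 dBV.
Stage 2: 43 dB above -20 dBV, reduced 10:1 to 4.3 dB above → -15.7 dBV.

-15.7 dBV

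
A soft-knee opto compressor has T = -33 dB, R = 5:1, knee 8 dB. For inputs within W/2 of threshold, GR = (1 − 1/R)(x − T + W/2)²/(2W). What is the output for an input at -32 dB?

x − T + W/2 = -32 − (-33) + 4 = 5.
GR = (1 − 1/5) × 5² / 16 = 0.8 × 25 / 16 = 1.25 dB.
Output = -32 − 1.25 = -33.25 dB.

-33.25 dB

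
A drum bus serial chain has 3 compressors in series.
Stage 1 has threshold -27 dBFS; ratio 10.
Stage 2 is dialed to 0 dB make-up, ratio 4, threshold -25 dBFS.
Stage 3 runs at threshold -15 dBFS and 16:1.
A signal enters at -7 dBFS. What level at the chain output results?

-25 dBFS

Stage 1: 20 dB above -27 dBFS, reduced 10:1 to 2 dB above → -25 dBFS.
Stage 2: -25 dBFS ≤ -25 dBFS, so stage 2 doesn't engage; output -25 dBFS.
Stage 3: -25 dBFS ≤ -15 dBFS, so stage 3 doesn't engage; output -25 dBFS.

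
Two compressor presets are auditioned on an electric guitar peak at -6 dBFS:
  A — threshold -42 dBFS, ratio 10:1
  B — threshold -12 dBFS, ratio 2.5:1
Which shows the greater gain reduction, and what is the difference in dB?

A: overshoot 36 dB → output overshoot 3.6 dB → GR 32.4 dB.
B: overshoot 6 dB → output overshoot 2.4 dB → GR 3.6 dB.
A reduces 28.8 dB more.

A, by 28.8 dB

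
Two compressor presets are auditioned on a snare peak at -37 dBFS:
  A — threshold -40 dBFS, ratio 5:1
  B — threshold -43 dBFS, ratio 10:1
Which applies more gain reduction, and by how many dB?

A: GR = 3 − 3/5 = 2.4 dB.
B: GR = 6 − 6/10 = 5.4 dB.
Difference: 3 dB in favour of B.

B, by 3 dB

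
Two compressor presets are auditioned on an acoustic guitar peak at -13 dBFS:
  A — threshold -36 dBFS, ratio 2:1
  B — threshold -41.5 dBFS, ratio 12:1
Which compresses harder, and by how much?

A: overshoot 23 dB → output overshoot 11.5 dB → GR 11.5 dB.
B: overshoot 28.5 dB → output overshoot 2.375 dB → GR 26.125 dB.
Difference: 14.625 dB in favour of B.

B, by 14.625 dB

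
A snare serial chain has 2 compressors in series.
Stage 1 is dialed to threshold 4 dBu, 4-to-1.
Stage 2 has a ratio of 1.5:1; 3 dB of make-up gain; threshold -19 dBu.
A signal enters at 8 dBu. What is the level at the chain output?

Stage 1: 8 dBu is 4 dB over 4 dBu; at 4:1 that becomes 1 dB over, giving 5 dBu.
Stage 2: 24 dB above -19 dBu, reduced 1.5:1 to 16 dB above → -3 dBu; +3 dB make-up → 0 dBu.

0 dBu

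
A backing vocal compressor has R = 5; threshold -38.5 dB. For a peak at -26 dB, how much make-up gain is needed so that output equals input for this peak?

10 dB

Without make-up, output = threshold + overshoot/5 = -38.5 + 2.5 = -36 dB.
Gap to target: 10 dB.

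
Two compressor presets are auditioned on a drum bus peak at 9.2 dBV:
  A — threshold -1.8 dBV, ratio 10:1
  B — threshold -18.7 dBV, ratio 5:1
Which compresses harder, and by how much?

B, by 12.42 dB

A: GR = 11 − 11/10 = 9.9 dB.
B: GR = 27.9 − 27.9/5 = 22.32 dB.
Difference: 12.42 dB in favour of B.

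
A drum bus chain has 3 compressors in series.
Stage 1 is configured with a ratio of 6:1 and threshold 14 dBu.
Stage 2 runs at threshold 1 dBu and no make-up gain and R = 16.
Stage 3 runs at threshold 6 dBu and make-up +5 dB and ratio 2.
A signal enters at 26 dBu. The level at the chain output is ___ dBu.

6.9375 dBu

Stage 1: 12 dB above 14 dBu, reduced 6:1 to 2 dB above → 16 dBu.
Stage 2: 15 dB above 1 dBu, reduced 16:1 to 0.9375 dB above → 1.9375 dBu.
Stage 3: 1.9375 dBu is at or below the 6 dBu threshold — no compression; make-up brings it to 6.9375 dBu.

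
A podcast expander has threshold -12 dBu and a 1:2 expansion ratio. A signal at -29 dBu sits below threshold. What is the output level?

The input is 17 dB below the -12 dBu threshold.
A 1:2 expander multiplies undershoot by 2: 17 × 2 = 34 dB below threshold.
Output = -12 − 34 = -46 dBu.

-46 dBu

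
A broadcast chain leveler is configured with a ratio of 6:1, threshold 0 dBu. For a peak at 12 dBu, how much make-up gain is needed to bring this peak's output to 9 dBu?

7 dB

Overshoot 12 dB → 12/6 = 2 dB after compression, so the compressed level is 0 + 2 = 2 dBu.
Make-up = target − compressed = 9 − 2 = 7 dB.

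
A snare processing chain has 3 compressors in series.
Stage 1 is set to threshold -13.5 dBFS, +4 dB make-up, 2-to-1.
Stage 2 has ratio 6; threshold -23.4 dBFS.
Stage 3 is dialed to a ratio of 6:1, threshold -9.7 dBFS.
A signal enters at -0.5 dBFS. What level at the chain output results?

-20 dBFS

Stage 1: overshoot 13 dB → 13/2 = 6.5 dB → -7 dBFS; +4 dB make-up → -3 dBFS.
Stage 2: 20.4 dB above -23.4 dBFS, reduced 6:1 to 3.4 dB above → -20 dBFS.
Stage 3: -20 dBFS is at or below the -9.7 dBFS threshold — no compression; output -20 dBFS.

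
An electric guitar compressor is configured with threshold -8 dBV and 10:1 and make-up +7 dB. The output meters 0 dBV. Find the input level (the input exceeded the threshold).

2 dBV

Stripping the +7 dB make-up gives -7 dBV at the gain stage.
Post-compression overshoot = -7 − (-8) = 1 dB.
Undo the ratio: input overshoot = 1 × 10 = 10 dB, giving input = 2 dBV.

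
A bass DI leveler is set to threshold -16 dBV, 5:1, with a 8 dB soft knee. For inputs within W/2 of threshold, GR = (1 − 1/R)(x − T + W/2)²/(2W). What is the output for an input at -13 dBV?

x − T + W/2 = -13 − (-16) + 4 = 7.
GR = (1 − 1/5) × 7² / 16 = 0.8 × 49 / 16 = 2.45 dB.
Output = -13 − 2.45 = -15.45 dBV.

-15.45 dBV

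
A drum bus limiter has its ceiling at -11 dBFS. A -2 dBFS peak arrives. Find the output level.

-11 dBFS

The limiter clamps the peak to its -11 dBFS ceiling.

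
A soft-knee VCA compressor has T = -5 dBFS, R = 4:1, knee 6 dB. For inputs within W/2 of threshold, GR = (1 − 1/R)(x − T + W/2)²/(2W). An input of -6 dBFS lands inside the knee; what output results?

x − T + W/2 = -6 − (-5) + 3 = 2.
GR = (1 − 1/4) × 2² / 12 = 0.75 × 4 / 12 = 0.25 dB.
Output = -6 − 0.25 = -6.25 dBFS.

-6.25 dBFS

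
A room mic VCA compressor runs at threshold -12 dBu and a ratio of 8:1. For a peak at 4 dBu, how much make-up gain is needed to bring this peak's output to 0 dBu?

10 dB

Overshoot 16 dB → 16/8 = 2 dB after compression, so the compressed level is -12 + 2 = -10 dBu.
Make-up = target − compressed = 0 − (-10) = 10 dB.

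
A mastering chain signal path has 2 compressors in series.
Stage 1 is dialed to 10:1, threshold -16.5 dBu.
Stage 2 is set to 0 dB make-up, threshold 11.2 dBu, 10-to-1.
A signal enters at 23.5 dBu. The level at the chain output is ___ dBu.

-12.5 dBu

Stage 1: 23.5 dBu is 40 dB over -16.5 dBu; at 10:1 that becomes 4 dB over, giving -12.5 dBu.
Stage 2: below threshold (-12.5 ≤ 11.2); passes unchanged; output -12.5 dBu.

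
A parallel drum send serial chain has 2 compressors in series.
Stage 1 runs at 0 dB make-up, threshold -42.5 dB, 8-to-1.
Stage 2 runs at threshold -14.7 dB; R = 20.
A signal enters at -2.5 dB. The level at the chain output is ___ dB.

-37.5 dB

Stage 1: -2.5 dB is 40 dB over -42.5 dB; at 8:1 that becomes 5 dB over, giving -37.5 dB.
Stage 2: -37.5 dB ≤ -14.7 dB, so stage 2 doesn't engage; output -37.5 dB.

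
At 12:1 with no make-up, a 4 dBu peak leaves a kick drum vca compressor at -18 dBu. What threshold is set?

-20 dBu

Gain reduction = 4 − (-18) = 22 dB; output overshoot = GR / (R − 1) = 22 / 11 = 2 dB.
Threshold = output − output overshoot = -18 − 2 = -20 dBu.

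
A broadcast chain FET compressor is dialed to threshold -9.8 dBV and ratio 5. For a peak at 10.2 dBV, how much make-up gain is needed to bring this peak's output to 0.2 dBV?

Without make-up, output = threshold + overshoot/5 = -9.8 + 4 = -5.8 dBV.
Gap to target: 6 dB.

6 dB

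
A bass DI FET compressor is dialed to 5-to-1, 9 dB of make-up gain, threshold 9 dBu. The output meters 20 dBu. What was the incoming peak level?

19 dBu

Remove make-up: 20 − 9 = 11 dBu.
Post-compression overshoot = 11 − 9 = 2 dB.
Input overshoot = R × output overshoot = 10 dB → input = 9 + 10 = 19 dBu.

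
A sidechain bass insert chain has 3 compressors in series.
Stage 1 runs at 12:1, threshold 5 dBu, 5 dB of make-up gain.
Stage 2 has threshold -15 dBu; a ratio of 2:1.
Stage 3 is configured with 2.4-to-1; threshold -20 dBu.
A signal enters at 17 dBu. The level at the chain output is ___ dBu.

Stage 1: 12 dB above 5 dBu, reduced 12:1 to 1 dB above → 6 dBu; +5 dB make-up → 11 dBu.
Stage 2: overshoot 26 dB → 26/2 = 13 dB → -2 dBu.
Stage 3: -2 dBu is 18 dB over -20 dBu; at 2.4:1 that becomes 7.5 dB over, giving -12.5 dBu.

-12.5 dBu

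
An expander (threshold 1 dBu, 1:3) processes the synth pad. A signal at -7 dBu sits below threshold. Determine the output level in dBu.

-23 dBu

Below threshold, a 1:3 expander applies gain = (3−1)×(T − x) of attenuation.
(3−1) × 8 = 16 dB, so output = -7 − 16 = -23 dBu.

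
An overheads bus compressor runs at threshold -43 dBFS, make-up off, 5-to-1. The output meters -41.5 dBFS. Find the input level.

-35.5 dBFS

The compressed level sits -41.5 − (-43) = 1.5 dB over threshold.
Input overshoot = R × output overshoot = 7.5 dB → input = -43 + 7.5 = -35.5 dBFS.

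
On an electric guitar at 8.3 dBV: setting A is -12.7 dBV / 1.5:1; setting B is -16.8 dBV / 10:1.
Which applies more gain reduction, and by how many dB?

A: overshoot 21 dB → output overshoot 14 dB → GR 7 dB.
B: overshoot 25.1 dB → output overshoot 2.51 dB → GR 22.59 dB.
Difference: 15.59 dB in favour of B.

B, by 15.59 dB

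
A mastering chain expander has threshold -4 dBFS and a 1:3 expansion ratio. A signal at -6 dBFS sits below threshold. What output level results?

-10 dBFS

The input is 2 dB below the -4 dBFS threshold.
A 1:3 expander multiplies undershoot by 3: 2 × 3 = 6 dB below threshold.
Output = -4 − 6 = -10 dBFS.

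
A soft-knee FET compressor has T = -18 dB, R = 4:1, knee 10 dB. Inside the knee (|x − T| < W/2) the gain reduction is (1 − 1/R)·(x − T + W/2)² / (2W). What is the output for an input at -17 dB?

-18.35 dB

x − T + W/2 = -17 − (-18) + 5 = 6.
GR = (1 − 1/4) × 6² / 20 = 0.75 × 36 / 20 = 1.35 dB.
Output = -17 − 1.35 = -18.35 dB.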